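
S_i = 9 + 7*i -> [9, 16, 23, 30, 37]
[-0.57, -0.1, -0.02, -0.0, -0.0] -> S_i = -0.57*0.18^i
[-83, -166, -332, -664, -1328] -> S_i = -83*2^i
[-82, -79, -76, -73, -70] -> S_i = -82 + 3*i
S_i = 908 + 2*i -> [908, 910, 912, 914, 916]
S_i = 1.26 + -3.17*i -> [1.26, -1.91, -5.08, -8.25, -11.42]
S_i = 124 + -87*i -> [124, 37, -50, -137, -224]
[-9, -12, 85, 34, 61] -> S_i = Random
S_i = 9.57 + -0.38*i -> [9.57, 9.19, 8.81, 8.43, 8.05]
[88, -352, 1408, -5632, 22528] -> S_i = 88*-4^i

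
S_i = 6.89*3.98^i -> [6.89, 27.42, 109.14, 434.38, 1728.83]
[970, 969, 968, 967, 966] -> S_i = 970 + -1*i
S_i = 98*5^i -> [98, 490, 2450, 12250, 61250]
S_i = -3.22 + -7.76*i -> [-3.22, -10.98, -18.74, -26.5, -34.26]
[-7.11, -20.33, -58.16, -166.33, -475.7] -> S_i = -7.11*2.86^i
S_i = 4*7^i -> [4, 28, 196, 1372, 9604]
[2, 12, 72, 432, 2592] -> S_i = 2*6^i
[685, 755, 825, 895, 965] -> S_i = 685 + 70*i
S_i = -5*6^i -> [-5, -30, -180, -1080, -6480]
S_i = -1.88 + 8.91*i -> [-1.88, 7.03, 15.94, 24.85, 33.76]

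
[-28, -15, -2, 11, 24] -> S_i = -28 + 13*i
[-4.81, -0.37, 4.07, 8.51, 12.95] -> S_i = -4.81 + 4.44*i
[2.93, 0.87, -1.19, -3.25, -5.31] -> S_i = 2.93 + -2.06*i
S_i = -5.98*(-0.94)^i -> [-5.98, 5.62, -5.28, 4.97, -4.67]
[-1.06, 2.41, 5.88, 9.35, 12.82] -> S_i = -1.06 + 3.47*i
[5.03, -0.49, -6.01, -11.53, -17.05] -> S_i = 5.03 + -5.52*i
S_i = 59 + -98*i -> [59, -39, -137, -235, -333]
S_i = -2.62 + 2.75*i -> [-2.62, 0.13, 2.88, 5.63, 8.38]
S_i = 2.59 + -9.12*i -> [2.59, -6.53, -15.65, -24.77, -33.89]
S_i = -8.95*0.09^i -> [-8.95, -0.81, -0.07, -0.01, -0.0]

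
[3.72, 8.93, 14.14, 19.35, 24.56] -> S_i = 3.72 + 5.21*i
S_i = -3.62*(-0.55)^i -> [-3.62, 1.99, -1.1, 0.6, -0.33]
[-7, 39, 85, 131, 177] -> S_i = -7 + 46*i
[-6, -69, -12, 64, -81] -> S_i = Random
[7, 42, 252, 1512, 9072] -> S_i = 7*6^i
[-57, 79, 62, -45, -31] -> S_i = Random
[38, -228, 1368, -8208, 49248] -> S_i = 38*-6^i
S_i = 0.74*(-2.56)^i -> [0.74, -1.89, 4.85, -12.42, 31.78]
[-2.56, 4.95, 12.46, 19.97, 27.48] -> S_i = -2.56 + 7.51*i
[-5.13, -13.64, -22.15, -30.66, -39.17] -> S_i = -5.13 + -8.51*i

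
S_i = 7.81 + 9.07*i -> [7.81, 16.88, 25.95, 35.02, 44.09]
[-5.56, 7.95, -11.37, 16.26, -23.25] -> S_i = -5.56*(-1.43)^i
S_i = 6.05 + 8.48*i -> [6.05, 14.53, 23.01, 31.49, 39.97]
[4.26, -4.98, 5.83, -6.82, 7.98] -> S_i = 4.26*(-1.17)^i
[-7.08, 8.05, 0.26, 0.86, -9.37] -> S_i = Random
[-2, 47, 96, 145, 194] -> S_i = -2 + 49*i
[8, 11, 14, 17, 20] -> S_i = 8 + 3*i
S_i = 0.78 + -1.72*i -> [0.78, -0.94, -2.66, -4.38, -6.1]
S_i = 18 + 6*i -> [18, 24, 30, 36, 42]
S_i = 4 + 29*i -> [4, 33, 62, 91, 120]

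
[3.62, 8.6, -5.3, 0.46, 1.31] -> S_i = Random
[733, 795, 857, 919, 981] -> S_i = 733 + 62*i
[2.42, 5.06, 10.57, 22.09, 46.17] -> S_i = 2.42*2.09^i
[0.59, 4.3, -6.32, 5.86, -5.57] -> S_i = Random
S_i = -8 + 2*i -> [-8, -6, -4, -2, 0]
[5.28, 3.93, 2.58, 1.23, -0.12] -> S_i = 5.28 + -1.35*i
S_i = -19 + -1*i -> [-19, -20, -21, -22, -23]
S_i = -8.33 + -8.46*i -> [-8.33, -16.79, -25.25, -33.71, -42.17]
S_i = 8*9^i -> [8, 72, 648, 5832, 52488]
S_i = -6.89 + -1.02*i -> [-6.89, -7.91, -8.93, -9.95, -10.97]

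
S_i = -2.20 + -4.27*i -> [-2.2, -6.47, -10.74, -15.01, -19.28]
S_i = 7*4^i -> [7, 28, 112, 448, 1792]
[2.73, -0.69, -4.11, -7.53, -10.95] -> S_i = 2.73 + -3.42*i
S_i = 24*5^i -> [24, 120, 600, 3000, 15000]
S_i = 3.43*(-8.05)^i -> [3.43, -27.61, 222.27, -1789.29, 14403.82]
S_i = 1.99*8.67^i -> [1.99, 17.25, 149.59, 1296.91, 11244.22]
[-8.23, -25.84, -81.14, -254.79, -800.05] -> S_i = -8.23*3.14^i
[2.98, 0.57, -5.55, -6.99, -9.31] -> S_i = Random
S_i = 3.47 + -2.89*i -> [3.47, 0.58, -2.31, -5.2, -8.09]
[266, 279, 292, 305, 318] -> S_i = 266 + 13*i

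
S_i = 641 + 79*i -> [641, 720, 799, 878, 957]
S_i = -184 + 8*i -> [-184, -176, -168, -160, -152]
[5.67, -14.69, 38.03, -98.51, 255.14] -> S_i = 5.67*(-2.59)^i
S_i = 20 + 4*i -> [20, 24, 28, 32, 36]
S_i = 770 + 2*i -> [770, 772, 774, 776, 778]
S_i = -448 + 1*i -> [-448, -447, -446, -445, -444]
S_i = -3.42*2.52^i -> [-3.42, -8.62, -21.72, -54.73, -137.92]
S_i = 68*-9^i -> [68, -612, 5508, -49572, 446148]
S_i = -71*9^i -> [-71, -639, -5751, -51759, -465831]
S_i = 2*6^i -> [2, 12, 72, 432, 2592]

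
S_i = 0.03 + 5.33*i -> [0.03, 5.36, 10.69, 16.02, 21.35]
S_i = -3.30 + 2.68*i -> [-3.3, -0.62, 2.06, 4.74, 7.42]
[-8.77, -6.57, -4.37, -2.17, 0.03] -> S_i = -8.77 + 2.20*i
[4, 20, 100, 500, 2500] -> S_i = 4*5^i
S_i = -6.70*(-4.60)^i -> [-6.7, 30.82, -141.77, 652.15, -2999.9]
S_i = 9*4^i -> [9, 36, 144, 576, 2304]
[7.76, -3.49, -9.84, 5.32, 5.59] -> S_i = Random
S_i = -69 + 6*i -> [-69, -63, -57, -51, -45]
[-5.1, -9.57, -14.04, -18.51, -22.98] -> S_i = -5.10 + -4.47*i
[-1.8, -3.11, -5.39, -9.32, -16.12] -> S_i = -1.80*1.73^i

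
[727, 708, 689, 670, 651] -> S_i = 727 + -19*i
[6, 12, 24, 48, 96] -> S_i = 6*2^i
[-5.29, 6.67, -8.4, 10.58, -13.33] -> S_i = -5.29*(-1.26)^i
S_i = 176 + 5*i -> [176, 181, 186, 191, 196]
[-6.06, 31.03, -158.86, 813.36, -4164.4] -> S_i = -6.06*(-5.12)^i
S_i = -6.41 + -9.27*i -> [-6.41, -15.68, -24.95, -34.22, -43.49]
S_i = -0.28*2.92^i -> [-0.28, -0.82, -2.39, -6.97, -20.36]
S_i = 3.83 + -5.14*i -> [3.83, -1.31, -6.45, -11.59, -16.73]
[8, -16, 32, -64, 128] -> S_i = 8*-2^i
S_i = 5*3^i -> [5, 15, 45, 135, 405]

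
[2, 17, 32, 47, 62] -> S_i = 2 + 15*i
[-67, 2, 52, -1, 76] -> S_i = Random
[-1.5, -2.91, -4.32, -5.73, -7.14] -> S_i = -1.50 + -1.41*i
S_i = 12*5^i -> [12, 60, 300, 1500, 7500]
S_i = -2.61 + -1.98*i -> [-2.61, -4.59, -6.57, -8.55, -10.53]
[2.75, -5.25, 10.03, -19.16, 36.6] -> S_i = 2.75*(-1.91)^i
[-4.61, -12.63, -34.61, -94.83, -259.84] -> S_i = -4.61*2.74^i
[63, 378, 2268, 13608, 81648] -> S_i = 63*6^i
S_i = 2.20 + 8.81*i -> [2.2, 11.01, 19.82, 28.63, 37.44]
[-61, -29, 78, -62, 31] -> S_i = Random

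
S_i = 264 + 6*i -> [264, 270, 276, 282, 288]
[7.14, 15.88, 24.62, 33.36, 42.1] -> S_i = 7.14 + 8.74*i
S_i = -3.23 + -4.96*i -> [-3.23, -8.19, -13.15, -18.11, -23.07]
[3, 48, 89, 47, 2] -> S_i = Random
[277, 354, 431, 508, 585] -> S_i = 277 + 77*i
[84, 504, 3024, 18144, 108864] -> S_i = 84*6^i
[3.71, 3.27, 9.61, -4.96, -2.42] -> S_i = Random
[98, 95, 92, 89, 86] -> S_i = 98 + -3*i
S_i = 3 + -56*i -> [3, -53, -109, -165, -221]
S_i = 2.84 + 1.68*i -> [2.84, 4.52, 6.2, 7.88, 9.56]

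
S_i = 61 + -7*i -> [61, 54, 47, 40, 33]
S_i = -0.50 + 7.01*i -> [-0.5, 6.51, 13.52, 20.53, 27.54]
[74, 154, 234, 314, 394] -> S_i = 74 + 80*i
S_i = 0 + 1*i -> [0, 1, 2, 3, 4]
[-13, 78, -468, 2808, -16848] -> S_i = -13*-6^i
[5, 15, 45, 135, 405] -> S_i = 5*3^i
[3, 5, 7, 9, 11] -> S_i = 3 + 2*i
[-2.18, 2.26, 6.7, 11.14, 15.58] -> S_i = -2.18 + 4.44*i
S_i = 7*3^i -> [7, 21, 63, 189, 567]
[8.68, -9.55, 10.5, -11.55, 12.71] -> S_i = 8.68*(-1.10)^i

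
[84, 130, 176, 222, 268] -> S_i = 84 + 46*i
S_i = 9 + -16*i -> [9, -7, -23, -39, -55]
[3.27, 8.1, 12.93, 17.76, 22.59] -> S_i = 3.27 + 4.83*i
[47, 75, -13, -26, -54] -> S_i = Random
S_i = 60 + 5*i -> [60, 65, 70, 75, 80]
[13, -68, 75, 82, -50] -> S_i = Random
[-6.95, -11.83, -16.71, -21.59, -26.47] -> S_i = -6.95 + -4.88*i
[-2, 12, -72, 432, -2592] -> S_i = -2*-6^i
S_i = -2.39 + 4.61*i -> [-2.39, 2.22, 6.83, 11.44, 16.05]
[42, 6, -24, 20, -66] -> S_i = Random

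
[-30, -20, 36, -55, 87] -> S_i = Random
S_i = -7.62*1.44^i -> [-7.62, -10.97, -15.8, -22.75, -32.76]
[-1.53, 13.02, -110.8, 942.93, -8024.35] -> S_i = -1.53*(-8.51)^i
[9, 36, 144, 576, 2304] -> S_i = 9*4^i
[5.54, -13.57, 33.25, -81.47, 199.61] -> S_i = 5.54*(-2.45)^i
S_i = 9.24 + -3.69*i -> [9.24, 5.55, 1.86, -1.83, -5.52]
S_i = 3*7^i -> [3, 21, 147, 1029, 7203]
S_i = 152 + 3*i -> [152, 155, 158, 161, 164]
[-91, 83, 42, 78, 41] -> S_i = Random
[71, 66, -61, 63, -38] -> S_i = Random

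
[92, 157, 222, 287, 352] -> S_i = 92 + 65*i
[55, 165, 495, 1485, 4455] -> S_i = 55*3^i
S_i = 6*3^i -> [6, 18, 54, 162, 486]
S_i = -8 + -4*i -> [-8, -12, -16, -20, -24]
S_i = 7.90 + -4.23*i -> [7.9, 3.67, -0.56, -4.79, -9.02]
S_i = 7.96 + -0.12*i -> [7.96, 7.84, 7.72, 7.6, 7.48]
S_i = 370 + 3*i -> [370, 373, 376, 379, 382]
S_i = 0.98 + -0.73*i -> [0.98, 0.25, -0.48, -1.21, -1.94]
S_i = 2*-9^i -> [2, -18, 162, -1458, 13122]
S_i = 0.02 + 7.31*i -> [0.02, 7.33, 14.64, 21.95, 29.26]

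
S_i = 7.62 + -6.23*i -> [7.62, 1.39, -4.84, -11.07, -17.3]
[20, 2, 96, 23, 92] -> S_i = Random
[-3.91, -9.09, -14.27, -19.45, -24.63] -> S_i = -3.91 + -5.18*i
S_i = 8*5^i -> [8, 40, 200, 1000, 5000]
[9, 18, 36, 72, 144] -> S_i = 9*2^i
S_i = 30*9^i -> [30, 270, 2430, 21870, 196830]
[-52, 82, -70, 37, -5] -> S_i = Random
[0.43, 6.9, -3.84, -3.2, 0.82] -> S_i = Random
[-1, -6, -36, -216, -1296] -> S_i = -1*6^i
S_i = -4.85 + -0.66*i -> [-4.85, -5.51, -6.17, -6.83, -7.49]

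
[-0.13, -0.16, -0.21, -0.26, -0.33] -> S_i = -0.13*1.26^i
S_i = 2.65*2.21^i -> [2.65, 5.86, 12.94, 28.6, 63.21]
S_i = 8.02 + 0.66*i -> [8.02, 8.68, 9.34, 10.0, 10.66]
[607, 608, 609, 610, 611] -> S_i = 607 + 1*i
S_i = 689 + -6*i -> [689, 683, 677, 671, 665]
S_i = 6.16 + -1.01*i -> [6.16, 5.15, 4.14, 3.13, 2.12]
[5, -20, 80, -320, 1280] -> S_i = 5*-4^i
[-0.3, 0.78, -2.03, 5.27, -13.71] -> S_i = -0.30*(-2.60)^i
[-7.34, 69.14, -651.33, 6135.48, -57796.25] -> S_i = -7.34*(-9.42)^i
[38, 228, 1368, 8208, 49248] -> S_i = 38*6^i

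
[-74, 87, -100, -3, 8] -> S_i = Random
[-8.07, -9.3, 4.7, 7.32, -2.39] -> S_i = Random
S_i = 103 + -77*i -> [103, 26, -51, -128, -205]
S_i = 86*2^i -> [86, 172, 344, 688, 1376]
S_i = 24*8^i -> [24, 192, 1536, 12288, 98304]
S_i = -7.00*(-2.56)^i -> [-7.0, 17.92, -45.88, 117.44, -300.65]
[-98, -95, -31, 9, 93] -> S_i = Random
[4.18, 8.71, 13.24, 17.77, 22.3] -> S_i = 4.18 + 4.53*i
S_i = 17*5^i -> [17, 85, 425, 2125, 10625]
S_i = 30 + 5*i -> [30, 35, 40, 45, 50]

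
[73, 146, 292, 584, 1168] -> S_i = 73*2^i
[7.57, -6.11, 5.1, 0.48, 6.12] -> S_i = Random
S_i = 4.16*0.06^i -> [4.16, 0.25, 0.01, 0.0, 0.0]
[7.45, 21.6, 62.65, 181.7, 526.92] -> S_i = 7.45*2.90^i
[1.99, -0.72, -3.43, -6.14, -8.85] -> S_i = 1.99 + -2.71*i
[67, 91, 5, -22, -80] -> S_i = Random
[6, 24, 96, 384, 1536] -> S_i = 6*4^i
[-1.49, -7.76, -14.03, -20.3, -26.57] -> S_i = -1.49 + -6.27*i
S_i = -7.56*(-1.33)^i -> [-7.56, 10.05, -13.37, 17.79, -23.66]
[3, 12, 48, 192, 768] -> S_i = 3*4^i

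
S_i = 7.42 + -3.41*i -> [7.42, 4.01, 0.6, -2.81, -6.22]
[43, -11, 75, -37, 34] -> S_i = Random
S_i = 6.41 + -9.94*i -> [6.41, -3.53, -13.47, -23.41, -33.35]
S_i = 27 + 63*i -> [27, 90, 153, 216, 279]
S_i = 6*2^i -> [6, 12, 24, 48, 96]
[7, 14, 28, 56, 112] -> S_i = 7*2^i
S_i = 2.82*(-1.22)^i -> [2.82, -3.44, 4.2, -5.12, 6.25]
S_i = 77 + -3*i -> [77, 74, 71, 68, 65]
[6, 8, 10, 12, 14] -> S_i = 6 + 2*i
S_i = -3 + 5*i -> [-3, 2, 7, 12, 17]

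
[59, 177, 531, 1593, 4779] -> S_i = 59*3^i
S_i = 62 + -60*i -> [62, 2, -58, -118, -178]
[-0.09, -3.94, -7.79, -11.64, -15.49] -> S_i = -0.09 + -3.85*i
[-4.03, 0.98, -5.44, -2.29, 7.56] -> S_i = Random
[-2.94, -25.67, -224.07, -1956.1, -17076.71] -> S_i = -2.94*8.73^i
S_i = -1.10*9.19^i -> [-1.1, -10.11, -92.9, -853.77, -7846.12]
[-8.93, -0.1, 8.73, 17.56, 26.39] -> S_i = -8.93 + 8.83*i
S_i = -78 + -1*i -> [-78, -79, -80, -81, -82]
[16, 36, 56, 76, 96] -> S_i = 16 + 20*i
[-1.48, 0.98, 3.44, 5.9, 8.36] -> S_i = -1.48 + 2.46*i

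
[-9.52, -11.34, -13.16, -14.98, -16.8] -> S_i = -9.52 + -1.82*i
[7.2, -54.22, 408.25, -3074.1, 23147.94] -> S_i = 7.20*(-7.53)^i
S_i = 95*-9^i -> [95, -855, 7695, -69255, 623295]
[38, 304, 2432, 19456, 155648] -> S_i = 38*8^i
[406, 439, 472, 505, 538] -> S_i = 406 + 33*i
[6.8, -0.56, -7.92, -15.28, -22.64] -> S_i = 6.80 + -7.36*i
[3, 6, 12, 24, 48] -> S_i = 3*2^i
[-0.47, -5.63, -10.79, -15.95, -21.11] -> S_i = -0.47 + -5.16*i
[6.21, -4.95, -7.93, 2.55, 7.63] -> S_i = Random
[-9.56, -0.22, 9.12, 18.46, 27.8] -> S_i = -9.56 + 9.34*i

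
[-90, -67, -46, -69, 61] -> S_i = Random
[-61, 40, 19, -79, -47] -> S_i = Random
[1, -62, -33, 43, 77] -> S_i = Random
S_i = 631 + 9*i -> [631, 640, 649, 658, 667]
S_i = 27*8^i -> [27, 216, 1728, 13824, 110592]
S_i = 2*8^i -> [2, 16, 128, 1024, 8192]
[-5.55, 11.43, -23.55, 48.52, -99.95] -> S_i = -5.55*(-2.06)^i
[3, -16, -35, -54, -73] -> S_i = 3 + -19*i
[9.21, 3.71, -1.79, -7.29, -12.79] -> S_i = 9.21 + -5.50*i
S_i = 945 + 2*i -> [945, 947, 949, 951, 953]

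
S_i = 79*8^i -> [79, 632, 5056, 40448, 323584]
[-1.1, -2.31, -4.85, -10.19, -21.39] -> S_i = -1.10*2.10^i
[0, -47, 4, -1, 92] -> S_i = Random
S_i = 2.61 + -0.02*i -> [2.61, 2.59, 2.57, 2.55, 2.53]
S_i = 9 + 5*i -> [9, 14, 19, 24, 29]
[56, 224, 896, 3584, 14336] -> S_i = 56*4^i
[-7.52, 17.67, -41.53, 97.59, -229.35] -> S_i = -7.52*(-2.35)^i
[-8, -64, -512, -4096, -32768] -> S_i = -8*8^i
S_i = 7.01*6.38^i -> [7.01, 44.72, 285.34, 1820.46, 11614.51]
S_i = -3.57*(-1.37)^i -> [-3.57, 4.89, -6.7, 9.18, -12.58]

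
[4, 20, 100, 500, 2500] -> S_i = 4*5^i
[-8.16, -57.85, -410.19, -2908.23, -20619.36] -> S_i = -8.16*7.09^i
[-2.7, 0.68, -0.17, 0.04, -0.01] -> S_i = -2.70*(-0.25)^i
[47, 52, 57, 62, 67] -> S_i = 47 + 5*i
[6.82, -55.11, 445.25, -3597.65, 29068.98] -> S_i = 6.82*(-8.08)^i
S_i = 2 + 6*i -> [2, 8, 14, 20, 26]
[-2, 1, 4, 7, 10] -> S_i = -2 + 3*i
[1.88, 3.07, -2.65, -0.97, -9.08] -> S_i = Random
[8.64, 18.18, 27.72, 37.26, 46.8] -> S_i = 8.64 + 9.54*i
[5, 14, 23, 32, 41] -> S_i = 5 + 9*i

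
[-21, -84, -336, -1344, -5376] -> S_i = -21*4^i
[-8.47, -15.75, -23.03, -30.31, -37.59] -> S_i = -8.47 + -7.28*i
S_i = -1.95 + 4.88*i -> [-1.95, 2.93, 7.81, 12.69, 17.57]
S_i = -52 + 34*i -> [-52, -18, 16, 50, 84]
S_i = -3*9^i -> [-3, -27, -243, -2187, -19683]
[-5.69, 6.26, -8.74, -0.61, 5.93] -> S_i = Random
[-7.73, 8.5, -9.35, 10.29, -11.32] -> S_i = -7.73*(-1.10)^i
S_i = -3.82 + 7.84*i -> [-3.82, 4.02, 11.86, 19.7, 27.54]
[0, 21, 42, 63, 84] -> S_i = 0 + 21*i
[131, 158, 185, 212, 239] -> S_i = 131 + 27*i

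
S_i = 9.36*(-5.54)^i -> [9.36, -51.85, 287.27, -1591.49, 8816.88]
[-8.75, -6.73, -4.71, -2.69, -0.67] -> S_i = -8.75 + 2.02*i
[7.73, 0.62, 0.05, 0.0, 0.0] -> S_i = 7.73*0.08^i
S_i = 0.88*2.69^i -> [0.88, 2.37, 6.37, 17.13, 46.08]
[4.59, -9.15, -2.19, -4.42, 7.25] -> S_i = Random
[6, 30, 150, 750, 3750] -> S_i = 6*5^i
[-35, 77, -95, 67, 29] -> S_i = Random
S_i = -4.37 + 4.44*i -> [-4.37, 0.07, 4.51, 8.95, 13.39]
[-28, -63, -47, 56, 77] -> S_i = Random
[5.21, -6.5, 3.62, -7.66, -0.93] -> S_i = Random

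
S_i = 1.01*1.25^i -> [1.01, 1.26, 1.58, 1.97, 2.47]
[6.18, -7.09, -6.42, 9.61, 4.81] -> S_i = Random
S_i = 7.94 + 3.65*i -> [7.94, 11.59, 15.24, 18.89, 22.54]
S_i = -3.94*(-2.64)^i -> [-3.94, 10.4, -27.46, 72.49, -191.39]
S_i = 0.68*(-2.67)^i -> [0.68, -1.82, 4.85, -12.94, 34.56]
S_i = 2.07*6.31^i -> [2.07, 13.06, 82.42, 520.07, 3281.62]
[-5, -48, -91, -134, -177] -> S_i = -5 + -43*i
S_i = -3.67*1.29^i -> [-3.67, -4.73, -6.11, -7.88, -10.16]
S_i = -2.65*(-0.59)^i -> [-2.65, 1.56, -0.92, 0.54, -0.32]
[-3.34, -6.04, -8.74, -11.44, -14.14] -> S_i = -3.34 + -2.70*i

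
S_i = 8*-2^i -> [8, -16, 32, -64, 128]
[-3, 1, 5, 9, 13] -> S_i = -3 + 4*i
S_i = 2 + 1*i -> [2, 3, 4, 5, 6]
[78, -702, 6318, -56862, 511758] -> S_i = 78*-9^i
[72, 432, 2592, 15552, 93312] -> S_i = 72*6^i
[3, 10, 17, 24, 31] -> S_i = 3 + 7*i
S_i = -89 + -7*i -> [-89, -96, -103, -110, -117]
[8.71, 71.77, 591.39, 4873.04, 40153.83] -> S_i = 8.71*8.24^i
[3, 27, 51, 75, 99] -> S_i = 3 + 24*i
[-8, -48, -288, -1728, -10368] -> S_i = -8*6^i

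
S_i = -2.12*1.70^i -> [-2.12, -3.6, -6.13, -10.42, -17.71]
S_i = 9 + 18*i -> [9, 27, 45, 63, 81]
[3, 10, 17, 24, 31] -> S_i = 3 + 7*i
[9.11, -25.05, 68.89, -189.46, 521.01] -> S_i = 9.11*(-2.75)^i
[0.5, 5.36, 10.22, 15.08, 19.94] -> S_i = 0.50 + 4.86*i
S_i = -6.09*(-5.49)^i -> [-6.09, 33.43, -183.55, 1007.71, -5532.31]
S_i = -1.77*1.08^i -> [-1.77, -1.91, -2.06, -2.23, -2.41]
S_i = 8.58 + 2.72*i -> [8.58, 11.3, 14.02, 16.74, 19.46]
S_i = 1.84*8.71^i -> [1.84, 16.03, 139.59, 1215.83, 10589.87]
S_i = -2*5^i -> [-2, -10, -50, -250, -1250]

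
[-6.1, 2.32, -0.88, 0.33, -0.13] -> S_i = -6.10*(-0.38)^i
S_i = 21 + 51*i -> [21, 72, 123, 174, 225]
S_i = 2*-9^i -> [2, -18, 162, -1458, 13122]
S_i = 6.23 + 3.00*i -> [6.23, 9.23, 12.23, 15.23, 18.23]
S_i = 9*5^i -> [9, 45, 225, 1125, 5625]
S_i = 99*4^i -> [99, 396, 1584, 6336, 25344]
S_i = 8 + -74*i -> [8, -66, -140, -214, -288]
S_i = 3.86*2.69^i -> [3.86, 10.38, 27.93, 75.14, 202.11]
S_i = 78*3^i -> [78, 234, 702, 2106, 6318]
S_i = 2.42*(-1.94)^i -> [2.42, -4.69, 9.11, -17.67, 34.28]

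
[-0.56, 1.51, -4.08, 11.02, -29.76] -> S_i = -0.56*(-2.70)^i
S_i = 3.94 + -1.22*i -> [3.94, 2.72, 1.5, 0.28, -0.94]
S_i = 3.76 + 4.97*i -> [3.76, 8.73, 13.7, 18.67, 23.64]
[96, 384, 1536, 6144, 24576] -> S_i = 96*4^i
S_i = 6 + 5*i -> [6, 11, 16, 21, 26]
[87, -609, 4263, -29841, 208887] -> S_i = 87*-7^i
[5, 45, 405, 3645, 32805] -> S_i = 5*9^i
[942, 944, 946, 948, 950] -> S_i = 942 + 2*i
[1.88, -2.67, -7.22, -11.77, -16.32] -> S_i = 1.88 + -4.55*i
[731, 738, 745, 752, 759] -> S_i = 731 + 7*i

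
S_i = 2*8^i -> [2, 16, 128, 1024, 8192]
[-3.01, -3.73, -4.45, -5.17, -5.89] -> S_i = -3.01 + -0.72*i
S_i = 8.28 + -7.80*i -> [8.28, 0.48, -7.32, -15.12, -22.92]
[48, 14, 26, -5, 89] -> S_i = Random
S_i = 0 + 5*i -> [0, 5, 10, 15, 20]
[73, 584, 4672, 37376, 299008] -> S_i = 73*8^i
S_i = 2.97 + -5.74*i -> [2.97, -2.77, -8.51, -14.25, -19.99]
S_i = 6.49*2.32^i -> [6.49, 15.06, 34.93, 81.04, 188.02]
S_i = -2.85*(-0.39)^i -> [-2.85, 1.11, -0.43, 0.17, -0.07]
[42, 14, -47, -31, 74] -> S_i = Random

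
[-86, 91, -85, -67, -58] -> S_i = Random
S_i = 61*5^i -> [61, 305, 1525, 7625, 38125]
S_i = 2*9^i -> [2, 18, 162, 1458, 13122]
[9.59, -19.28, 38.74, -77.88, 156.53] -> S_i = 9.59*(-2.01)^i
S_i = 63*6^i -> [63, 378, 2268, 13608, 81648]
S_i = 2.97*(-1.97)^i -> [2.97, -5.85, 11.53, -22.71, 44.73]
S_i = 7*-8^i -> [7, -56, 448, -3584, 28672]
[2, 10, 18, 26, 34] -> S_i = 2 + 8*i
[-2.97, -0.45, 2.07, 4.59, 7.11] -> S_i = -2.97 + 2.52*i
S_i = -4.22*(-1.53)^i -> [-4.22, 6.46, -9.88, 15.11, -23.12]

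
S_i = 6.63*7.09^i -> [6.63, 47.01, 333.28, 2362.94, 16753.23]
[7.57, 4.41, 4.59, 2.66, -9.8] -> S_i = Random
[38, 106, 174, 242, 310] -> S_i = 38 + 68*i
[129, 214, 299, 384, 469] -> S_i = 129 + 85*i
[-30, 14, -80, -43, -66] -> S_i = Random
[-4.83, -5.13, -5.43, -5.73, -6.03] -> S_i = -4.83 + -0.30*i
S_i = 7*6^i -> [7, 42, 252, 1512, 9072]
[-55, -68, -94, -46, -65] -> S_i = Random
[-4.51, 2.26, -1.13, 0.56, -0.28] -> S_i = -4.51*(-0.50)^i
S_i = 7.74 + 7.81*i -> [7.74, 15.55, 23.36, 31.17, 38.98]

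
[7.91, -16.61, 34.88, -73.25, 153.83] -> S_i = 7.91*(-2.10)^i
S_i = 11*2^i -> [11, 22, 44, 88, 176]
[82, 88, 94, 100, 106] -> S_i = 82 + 6*i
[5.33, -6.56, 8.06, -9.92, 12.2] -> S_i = 5.33*(-1.23)^i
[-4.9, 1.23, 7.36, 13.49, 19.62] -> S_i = -4.90 + 6.13*i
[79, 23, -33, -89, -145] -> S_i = 79 + -56*i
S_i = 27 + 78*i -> [27, 105, 183, 261, 339]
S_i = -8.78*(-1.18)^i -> [-8.78, 10.36, -12.23, 14.43, -17.02]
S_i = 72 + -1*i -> [72, 71, 70, 69, 68]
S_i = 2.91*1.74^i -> [2.91, 5.06, 8.81, 15.33, 26.67]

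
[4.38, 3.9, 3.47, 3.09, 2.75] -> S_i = 4.38*0.89^i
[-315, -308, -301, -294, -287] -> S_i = -315 + 7*i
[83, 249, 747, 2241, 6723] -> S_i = 83*3^i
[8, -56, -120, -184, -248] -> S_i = 8 + -64*i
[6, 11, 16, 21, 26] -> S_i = 6 + 5*i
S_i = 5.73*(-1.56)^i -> [5.73, -8.94, 13.94, -21.75, 33.94]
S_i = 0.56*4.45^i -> [0.56, 2.49, 11.09, 49.35, 219.6]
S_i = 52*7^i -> [52, 364, 2548, 17836, 124852]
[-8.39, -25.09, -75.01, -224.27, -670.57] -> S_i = -8.39*2.99^i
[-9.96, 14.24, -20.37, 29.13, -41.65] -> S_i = -9.96*(-1.43)^i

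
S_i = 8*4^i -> [8, 32, 128, 512, 2048]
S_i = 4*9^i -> [4, 36, 324, 2916, 26244]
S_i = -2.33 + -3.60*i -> [-2.33, -5.93, -9.53, -13.13, -16.73]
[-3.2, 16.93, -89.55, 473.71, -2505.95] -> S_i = -3.20*(-5.29)^i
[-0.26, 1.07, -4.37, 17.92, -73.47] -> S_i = -0.26*(-4.10)^i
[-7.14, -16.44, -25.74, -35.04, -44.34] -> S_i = -7.14 + -9.30*i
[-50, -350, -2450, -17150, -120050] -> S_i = -50*7^i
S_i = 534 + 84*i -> [534, 618, 702, 786, 870]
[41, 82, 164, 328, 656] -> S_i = 41*2^i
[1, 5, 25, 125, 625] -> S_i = 1*5^i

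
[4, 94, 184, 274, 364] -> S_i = 4 + 90*i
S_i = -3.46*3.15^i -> [-3.46, -10.9, -34.33, -108.15, -340.66]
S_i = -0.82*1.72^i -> [-0.82, -1.41, -2.43, -4.17, -7.18]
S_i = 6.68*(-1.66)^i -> [6.68, -11.09, 18.41, -30.56, 50.72]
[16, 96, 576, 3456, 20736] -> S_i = 16*6^i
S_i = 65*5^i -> [65, 325, 1625, 8125, 40625]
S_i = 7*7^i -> [7, 49, 343, 2401, 16807]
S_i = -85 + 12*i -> [-85, -73, -61, -49, -37]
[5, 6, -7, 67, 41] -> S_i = Random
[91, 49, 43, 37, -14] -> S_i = Random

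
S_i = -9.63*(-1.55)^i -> [-9.63, 14.93, -23.14, 35.86, -55.58]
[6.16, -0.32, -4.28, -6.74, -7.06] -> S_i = Random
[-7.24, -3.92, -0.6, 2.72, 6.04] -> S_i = -7.24 + 3.32*i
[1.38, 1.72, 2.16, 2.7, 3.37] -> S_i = 1.38*1.25^i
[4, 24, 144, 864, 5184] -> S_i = 4*6^i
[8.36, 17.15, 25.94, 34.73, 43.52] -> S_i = 8.36 + 8.79*i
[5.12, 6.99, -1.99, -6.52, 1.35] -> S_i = Random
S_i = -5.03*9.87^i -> [-5.03, -49.65, -490.01, -4836.37, -47734.96]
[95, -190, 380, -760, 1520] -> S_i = 95*-2^i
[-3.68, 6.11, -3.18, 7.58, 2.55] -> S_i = Random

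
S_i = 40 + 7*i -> [40, 47, 54, 61, 68]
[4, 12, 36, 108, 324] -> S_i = 4*3^i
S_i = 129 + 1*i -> [129, 130, 131, 132, 133]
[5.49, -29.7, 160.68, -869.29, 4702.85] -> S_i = 5.49*(-5.41)^i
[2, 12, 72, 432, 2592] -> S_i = 2*6^i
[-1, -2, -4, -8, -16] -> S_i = -1*2^i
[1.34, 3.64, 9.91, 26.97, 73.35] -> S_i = 1.34*2.72^i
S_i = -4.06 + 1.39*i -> [-4.06, -2.67, -1.28, 0.11, 1.5]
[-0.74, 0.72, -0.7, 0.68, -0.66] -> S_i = -0.74*(-0.97)^i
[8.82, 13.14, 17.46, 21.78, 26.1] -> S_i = 8.82 + 4.32*i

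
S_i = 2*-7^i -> [2, -14, 98, -686, 4802]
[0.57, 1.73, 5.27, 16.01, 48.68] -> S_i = 0.57*3.04^i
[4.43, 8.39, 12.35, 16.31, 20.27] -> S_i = 4.43 + 3.96*i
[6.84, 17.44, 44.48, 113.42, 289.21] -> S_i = 6.84*2.55^i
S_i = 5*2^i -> [5, 10, 20, 40, 80]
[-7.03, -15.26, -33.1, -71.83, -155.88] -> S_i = -7.03*2.17^i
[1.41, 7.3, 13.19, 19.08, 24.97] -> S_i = 1.41 + 5.89*i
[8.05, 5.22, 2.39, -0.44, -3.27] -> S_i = 8.05 + -2.83*i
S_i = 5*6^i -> [5, 30, 180, 1080, 6480]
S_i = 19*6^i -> [19, 114, 684, 4104, 24624]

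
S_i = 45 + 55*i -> [45, 100, 155, 210, 265]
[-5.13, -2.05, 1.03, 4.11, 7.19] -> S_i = -5.13 + 3.08*i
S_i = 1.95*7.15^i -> [1.95, 13.94, 99.69, 712.78, 5096.34]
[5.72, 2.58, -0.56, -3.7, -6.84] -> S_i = 5.72 + -3.14*i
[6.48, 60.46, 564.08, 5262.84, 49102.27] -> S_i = 6.48*9.33^i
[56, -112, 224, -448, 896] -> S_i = 56*-2^i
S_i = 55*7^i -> [55, 385, 2695, 18865, 132055]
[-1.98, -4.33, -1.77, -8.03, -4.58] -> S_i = Random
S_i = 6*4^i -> [6, 24, 96, 384, 1536]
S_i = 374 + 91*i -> [374, 465, 556, 647, 738]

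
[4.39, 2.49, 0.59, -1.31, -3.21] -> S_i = 4.39 + -1.90*i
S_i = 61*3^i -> [61, 183, 549, 1647, 4941]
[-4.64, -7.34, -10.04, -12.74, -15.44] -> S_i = -4.64 + -2.70*i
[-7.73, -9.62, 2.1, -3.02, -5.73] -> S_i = Random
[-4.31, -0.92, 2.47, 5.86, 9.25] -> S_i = -4.31 + 3.39*i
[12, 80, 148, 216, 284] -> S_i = 12 + 68*i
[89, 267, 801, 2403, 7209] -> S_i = 89*3^i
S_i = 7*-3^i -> [7, -21, 63, -189, 567]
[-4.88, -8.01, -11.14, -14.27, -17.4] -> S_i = -4.88 + -3.13*i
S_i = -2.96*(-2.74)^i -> [-2.96, 8.11, -22.22, 60.89, -166.84]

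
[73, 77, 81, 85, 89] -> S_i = 73 + 4*i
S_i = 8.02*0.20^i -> [8.02, 1.6, 0.32, 0.06, 0.01]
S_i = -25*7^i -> [-25, -175, -1225, -8575, -60025]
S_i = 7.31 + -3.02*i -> [7.31, 4.29, 1.27, -1.75, -4.77]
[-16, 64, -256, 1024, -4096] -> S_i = -16*-4^i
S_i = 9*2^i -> [9, 18, 36, 72, 144]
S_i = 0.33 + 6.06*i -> [0.33, 6.39, 12.45, 18.51, 24.57]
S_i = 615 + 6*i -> [615, 621, 627, 633, 639]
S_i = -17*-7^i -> [-17, 119, -833, 5831, -40817]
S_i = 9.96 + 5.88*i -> [9.96, 15.84, 21.72, 27.6, 33.48]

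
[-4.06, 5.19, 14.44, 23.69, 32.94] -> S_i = -4.06 + 9.25*i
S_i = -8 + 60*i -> [-8, 52, 112, 172, 232]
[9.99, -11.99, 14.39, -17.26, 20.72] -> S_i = 9.99*(-1.20)^i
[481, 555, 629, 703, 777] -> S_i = 481 + 74*i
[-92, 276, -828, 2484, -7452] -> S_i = -92*-3^i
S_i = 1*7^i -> [1, 7, 49, 343, 2401]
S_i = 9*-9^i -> [9, -81, 729, -6561, 59049]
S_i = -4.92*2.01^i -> [-4.92, -9.89, -19.88, -39.95, -80.31]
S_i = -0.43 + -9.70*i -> [-0.43, -10.13, -19.83, -29.53, -39.23]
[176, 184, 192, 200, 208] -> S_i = 176 + 8*i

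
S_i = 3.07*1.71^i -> [3.07, 5.25, 8.98, 15.35, 26.25]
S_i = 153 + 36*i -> [153, 189, 225, 261, 297]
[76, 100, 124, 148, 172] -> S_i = 76 + 24*i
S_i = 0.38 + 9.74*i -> [0.38, 10.12, 19.86, 29.6, 39.34]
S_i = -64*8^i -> [-64, -512, -4096, -32768, -262144]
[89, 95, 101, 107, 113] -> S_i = 89 + 6*i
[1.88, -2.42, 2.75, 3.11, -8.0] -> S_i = Random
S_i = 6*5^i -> [6, 30, 150, 750, 3750]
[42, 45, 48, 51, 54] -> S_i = 42 + 3*i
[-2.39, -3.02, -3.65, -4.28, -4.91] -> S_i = -2.39 + -0.63*i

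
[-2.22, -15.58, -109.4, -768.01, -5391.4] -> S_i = -2.22*7.02^i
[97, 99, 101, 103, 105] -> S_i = 97 + 2*i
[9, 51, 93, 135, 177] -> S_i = 9 + 42*i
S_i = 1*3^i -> [1, 3, 9, 27, 81]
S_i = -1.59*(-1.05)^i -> [-1.59, 1.67, -1.75, 1.84, -1.93]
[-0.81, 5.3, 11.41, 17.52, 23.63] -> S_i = -0.81 + 6.11*i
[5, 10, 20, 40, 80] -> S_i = 5*2^i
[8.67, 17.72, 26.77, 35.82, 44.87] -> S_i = 8.67 + 9.05*i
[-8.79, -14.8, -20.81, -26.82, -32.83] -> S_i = -8.79 + -6.01*i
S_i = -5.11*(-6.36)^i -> [-5.11, 32.5, -206.7, 1314.6, -8360.83]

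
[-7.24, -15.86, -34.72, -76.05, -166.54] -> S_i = -7.24*2.19^i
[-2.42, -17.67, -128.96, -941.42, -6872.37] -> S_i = -2.42*7.30^i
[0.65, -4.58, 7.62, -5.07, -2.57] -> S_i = Random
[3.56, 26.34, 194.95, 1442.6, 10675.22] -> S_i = 3.56*7.40^i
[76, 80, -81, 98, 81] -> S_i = Random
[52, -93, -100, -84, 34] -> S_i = Random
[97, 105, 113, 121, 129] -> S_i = 97 + 8*i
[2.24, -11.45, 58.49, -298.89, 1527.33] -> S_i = 2.24*(-5.11)^i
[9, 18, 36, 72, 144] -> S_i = 9*2^i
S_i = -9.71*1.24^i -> [-9.71, -12.04, -14.93, -18.51, -22.96]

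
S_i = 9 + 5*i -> [9, 14, 19, 24, 29]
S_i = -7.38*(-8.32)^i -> [-7.38, 61.4, -510.86, 4250.37, -35363.05]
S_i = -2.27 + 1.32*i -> [-2.27, -0.95, 0.37, 1.69, 3.01]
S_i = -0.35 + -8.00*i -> [-0.35, -8.35, -16.35, -24.35, -32.35]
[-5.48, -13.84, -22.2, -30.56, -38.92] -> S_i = -5.48 + -8.36*i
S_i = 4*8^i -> [4, 32, 256, 2048, 16384]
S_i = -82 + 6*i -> [-82, -76, -70, -64, -58]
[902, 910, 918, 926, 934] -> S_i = 902 + 8*i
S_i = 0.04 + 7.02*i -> [0.04, 7.06, 14.08, 21.1, 28.12]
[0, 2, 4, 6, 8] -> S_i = 0 + 2*i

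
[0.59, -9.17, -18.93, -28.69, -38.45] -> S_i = 0.59 + -9.76*i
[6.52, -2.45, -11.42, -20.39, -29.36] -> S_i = 6.52 + -8.97*i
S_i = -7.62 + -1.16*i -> [-7.62, -8.78, -9.94, -11.1, -12.26]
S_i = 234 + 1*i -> [234, 235, 236, 237, 238]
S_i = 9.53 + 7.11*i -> [9.53, 16.64, 23.75, 30.86, 37.97]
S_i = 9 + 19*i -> [9, 28, 47, 66, 85]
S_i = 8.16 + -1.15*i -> [8.16, 7.01, 5.86, 4.71, 3.56]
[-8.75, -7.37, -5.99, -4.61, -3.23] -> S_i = -8.75 + 1.38*i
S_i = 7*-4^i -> [7, -28, 112, -448, 1792]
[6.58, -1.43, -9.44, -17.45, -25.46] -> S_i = 6.58 + -8.01*i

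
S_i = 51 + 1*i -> [51, 52, 53, 54, 55]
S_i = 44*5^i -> [44, 220, 1100, 5500, 27500]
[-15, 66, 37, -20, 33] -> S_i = Random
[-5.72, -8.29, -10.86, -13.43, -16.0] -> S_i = -5.72 + -2.57*i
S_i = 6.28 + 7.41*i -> [6.28, 13.69, 21.1, 28.51, 35.92]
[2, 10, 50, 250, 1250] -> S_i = 2*5^i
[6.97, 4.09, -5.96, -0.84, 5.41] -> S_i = Random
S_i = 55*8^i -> [55, 440, 3520, 28160, 225280]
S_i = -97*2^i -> [-97, -194, -388, -776, -1552]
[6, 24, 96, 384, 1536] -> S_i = 6*4^i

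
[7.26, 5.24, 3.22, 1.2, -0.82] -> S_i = 7.26 + -2.02*i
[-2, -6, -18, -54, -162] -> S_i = -2*3^i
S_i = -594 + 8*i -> [-594, -586, -578, -570, -562]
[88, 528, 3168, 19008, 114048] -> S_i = 88*6^i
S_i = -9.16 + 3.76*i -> [-9.16, -5.4, -1.64, 2.12, 5.88]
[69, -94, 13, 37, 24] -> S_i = Random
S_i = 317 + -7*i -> [317, 310, 303, 296, 289]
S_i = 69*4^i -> [69, 276, 1104, 4416, 17664]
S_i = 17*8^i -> [17, 136, 1088, 8704, 69632]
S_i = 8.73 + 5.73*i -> [8.73, 14.46, 20.19, 25.92, 31.65]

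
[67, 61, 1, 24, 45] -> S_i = Random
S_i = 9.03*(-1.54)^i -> [9.03, -13.91, 21.42, -32.98, 50.79]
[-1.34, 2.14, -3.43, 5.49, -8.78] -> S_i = -1.34*(-1.60)^i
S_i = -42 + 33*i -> [-42, -9, 24, 57, 90]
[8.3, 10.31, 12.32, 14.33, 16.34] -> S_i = 8.30 + 2.01*i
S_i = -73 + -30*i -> [-73, -103, -133, -163, -193]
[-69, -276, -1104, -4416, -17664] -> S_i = -69*4^i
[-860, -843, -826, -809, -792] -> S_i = -860 + 17*i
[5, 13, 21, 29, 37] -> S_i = 5 + 8*i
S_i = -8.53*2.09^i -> [-8.53, -17.83, -37.26, -77.87, -162.75]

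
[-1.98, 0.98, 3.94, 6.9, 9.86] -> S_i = -1.98 + 2.96*i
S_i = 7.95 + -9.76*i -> [7.95, -1.81, -11.57, -21.33, -31.09]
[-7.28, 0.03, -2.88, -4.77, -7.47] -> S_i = Random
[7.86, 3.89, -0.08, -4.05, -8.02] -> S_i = 7.86 + -3.97*i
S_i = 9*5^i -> [9, 45, 225, 1125, 5625]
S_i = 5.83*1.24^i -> [5.83, 7.23, 8.96, 11.12, 13.78]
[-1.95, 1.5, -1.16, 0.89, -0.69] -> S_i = -1.95*(-0.77)^i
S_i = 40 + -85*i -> [40, -45, -130, -215, -300]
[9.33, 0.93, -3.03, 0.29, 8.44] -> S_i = Random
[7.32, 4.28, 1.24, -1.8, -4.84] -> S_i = 7.32 + -3.04*i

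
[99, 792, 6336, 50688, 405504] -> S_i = 99*8^i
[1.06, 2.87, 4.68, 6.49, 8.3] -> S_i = 1.06 + 1.81*i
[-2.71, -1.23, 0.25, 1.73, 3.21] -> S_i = -2.71 + 1.48*i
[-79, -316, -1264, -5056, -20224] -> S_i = -79*4^i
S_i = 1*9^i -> [1, 9, 81, 729, 6561]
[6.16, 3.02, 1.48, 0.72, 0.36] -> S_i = 6.16*0.49^i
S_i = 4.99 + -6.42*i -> [4.99, -1.43, -7.85, -14.27, -20.69]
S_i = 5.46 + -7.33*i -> [5.46, -1.87, -9.2, -16.53, -23.86]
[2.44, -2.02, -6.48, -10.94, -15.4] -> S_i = 2.44 + -4.46*i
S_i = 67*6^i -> [67, 402, 2412, 14472, 86832]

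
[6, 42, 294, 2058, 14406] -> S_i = 6*7^i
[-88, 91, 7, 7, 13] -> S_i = Random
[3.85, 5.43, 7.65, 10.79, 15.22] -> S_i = 3.85*1.41^i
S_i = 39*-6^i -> [39, -234, 1404, -8424, 50544]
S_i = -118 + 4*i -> [-118, -114, -110, -106, -102]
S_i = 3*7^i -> [3, 21, 147, 1029, 7203]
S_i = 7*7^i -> [7, 49, 343, 2401, 16807]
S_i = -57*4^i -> [-57, -228, -912, -3648, -14592]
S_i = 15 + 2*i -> [15, 17, 19, 21, 23]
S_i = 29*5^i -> [29, 145, 725, 3625, 18125]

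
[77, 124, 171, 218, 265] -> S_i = 77 + 47*i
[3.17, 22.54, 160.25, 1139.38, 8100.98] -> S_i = 3.17*7.11^i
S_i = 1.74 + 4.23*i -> [1.74, 5.97, 10.2, 14.43, 18.66]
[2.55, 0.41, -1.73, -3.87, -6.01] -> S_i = 2.55 + -2.14*i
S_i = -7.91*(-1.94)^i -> [-7.91, 15.35, -29.77, 57.75, -112.04]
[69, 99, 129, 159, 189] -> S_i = 69 + 30*i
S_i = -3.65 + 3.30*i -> [-3.65, -0.35, 2.95, 6.25, 9.55]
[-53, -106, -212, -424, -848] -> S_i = -53*2^i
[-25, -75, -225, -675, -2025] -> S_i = -25*3^i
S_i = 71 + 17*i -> [71, 88, 105, 122, 139]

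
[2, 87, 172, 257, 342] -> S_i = 2 + 85*i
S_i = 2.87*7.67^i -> [2.87, 22.01, 168.84, 1294.99, 9932.61]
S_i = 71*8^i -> [71, 568, 4544, 36352, 290816]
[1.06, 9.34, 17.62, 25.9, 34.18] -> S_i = 1.06 + 8.28*i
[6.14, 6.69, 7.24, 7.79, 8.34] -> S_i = 6.14 + 0.55*i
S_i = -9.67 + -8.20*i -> [-9.67, -17.87, -26.07, -34.27, -42.47]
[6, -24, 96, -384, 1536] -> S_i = 6*-4^i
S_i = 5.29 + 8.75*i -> [5.29, 14.04, 22.79, 31.54, 40.29]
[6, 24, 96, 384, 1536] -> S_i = 6*4^i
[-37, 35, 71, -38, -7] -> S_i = Random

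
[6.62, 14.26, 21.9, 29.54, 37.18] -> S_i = 6.62 + 7.64*i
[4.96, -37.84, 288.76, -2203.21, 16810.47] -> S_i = 4.96*(-7.63)^i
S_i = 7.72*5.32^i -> [7.72, 41.07, 218.49, 1162.39, 6183.92]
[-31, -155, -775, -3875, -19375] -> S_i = -31*5^i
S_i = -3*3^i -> [-3, -9, -27, -81, -243]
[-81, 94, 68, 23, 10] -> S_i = Random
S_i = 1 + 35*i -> [1, 36, 71, 106, 141]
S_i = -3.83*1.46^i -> [-3.83, -5.59, -8.16, -11.92, -17.4]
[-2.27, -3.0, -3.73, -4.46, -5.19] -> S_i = -2.27 + -0.73*i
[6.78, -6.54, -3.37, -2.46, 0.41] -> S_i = Random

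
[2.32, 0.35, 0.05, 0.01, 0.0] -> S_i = 2.32*0.15^i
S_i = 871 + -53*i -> [871, 818, 765, 712, 659]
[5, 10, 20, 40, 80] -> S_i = 5*2^i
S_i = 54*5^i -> [54, 270, 1350, 6750, 33750]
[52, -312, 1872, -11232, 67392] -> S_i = 52*-6^i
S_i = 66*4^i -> [66, 264, 1056, 4224, 16896]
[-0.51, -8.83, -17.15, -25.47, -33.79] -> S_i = -0.51 + -8.32*i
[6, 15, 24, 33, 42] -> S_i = 6 + 9*i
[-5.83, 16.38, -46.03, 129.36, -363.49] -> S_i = -5.83*(-2.81)^i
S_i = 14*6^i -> [14, 84, 504, 3024, 18144]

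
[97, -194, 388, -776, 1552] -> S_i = 97*-2^i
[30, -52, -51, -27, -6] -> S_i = Random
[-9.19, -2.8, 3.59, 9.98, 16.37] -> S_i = -9.19 + 6.39*i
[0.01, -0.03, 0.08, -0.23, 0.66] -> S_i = 0.01*(-2.85)^i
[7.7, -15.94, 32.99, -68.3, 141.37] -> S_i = 7.70*(-2.07)^i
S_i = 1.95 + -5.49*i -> [1.95, -3.54, -9.03, -14.52, -20.01]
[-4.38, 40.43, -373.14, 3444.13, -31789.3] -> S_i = -4.38*(-9.23)^i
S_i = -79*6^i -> [-79, -474, -2844, -17064, -102384]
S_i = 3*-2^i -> [3, -6, 12, -24, 48]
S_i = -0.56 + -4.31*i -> [-0.56, -4.87, -9.18, -13.49, -17.8]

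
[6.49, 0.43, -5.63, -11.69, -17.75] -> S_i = 6.49 + -6.06*i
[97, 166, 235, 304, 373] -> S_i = 97 + 69*i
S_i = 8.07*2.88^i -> [8.07, 23.24, 66.94, 192.78, 555.19]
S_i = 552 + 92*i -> [552, 644, 736, 828, 920]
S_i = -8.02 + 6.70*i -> [-8.02, -1.32, 5.38, 12.08, 18.78]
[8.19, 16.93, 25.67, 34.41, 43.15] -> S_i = 8.19 + 8.74*i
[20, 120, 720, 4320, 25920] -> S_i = 20*6^i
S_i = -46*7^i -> [-46, -322, -2254, -15778, -110446]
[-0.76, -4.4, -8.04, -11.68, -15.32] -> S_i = -0.76 + -3.64*i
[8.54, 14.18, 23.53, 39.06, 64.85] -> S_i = 8.54*1.66^i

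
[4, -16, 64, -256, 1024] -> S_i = 4*-4^i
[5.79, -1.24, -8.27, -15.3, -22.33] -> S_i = 5.79 + -7.03*i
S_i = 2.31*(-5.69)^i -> [2.31, -13.14, 74.79, -425.55, 2421.37]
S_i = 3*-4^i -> [3, -12, 48, -192, 768]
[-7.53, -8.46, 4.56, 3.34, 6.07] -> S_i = Random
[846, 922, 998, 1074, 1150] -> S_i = 846 + 76*i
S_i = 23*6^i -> [23, 138, 828, 4968, 29808]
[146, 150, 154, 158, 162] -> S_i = 146 + 4*i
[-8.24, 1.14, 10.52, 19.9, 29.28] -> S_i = -8.24 + 9.38*i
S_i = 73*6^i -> [73, 438, 2628, 15768, 94608]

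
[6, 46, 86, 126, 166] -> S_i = 6 + 40*i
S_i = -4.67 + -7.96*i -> [-4.67, -12.63, -20.59, -28.55, -36.51]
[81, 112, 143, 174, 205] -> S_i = 81 + 31*i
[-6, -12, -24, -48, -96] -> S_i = -6*2^i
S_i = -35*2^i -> [-35, -70, -140, -280, -560]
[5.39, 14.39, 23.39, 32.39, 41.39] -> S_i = 5.39 + 9.00*i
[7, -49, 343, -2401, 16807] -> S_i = 7*-7^i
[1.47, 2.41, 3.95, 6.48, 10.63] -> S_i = 1.47*1.64^i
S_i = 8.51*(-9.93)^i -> [8.51, -84.5, 839.13, -8332.54, 82742.1]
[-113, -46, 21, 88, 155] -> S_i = -113 + 67*i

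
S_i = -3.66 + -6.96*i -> [-3.66, -10.62, -17.58, -24.54, -31.5]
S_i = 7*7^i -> [7, 49, 343, 2401, 16807]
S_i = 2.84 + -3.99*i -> [2.84, -1.15, -5.14, -9.13, -13.12]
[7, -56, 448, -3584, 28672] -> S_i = 7*-8^i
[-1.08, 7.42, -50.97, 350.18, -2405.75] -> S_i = -1.08*(-6.87)^i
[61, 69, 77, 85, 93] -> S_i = 61 + 8*i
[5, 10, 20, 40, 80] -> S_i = 5*2^i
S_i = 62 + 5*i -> [62, 67, 72, 77, 82]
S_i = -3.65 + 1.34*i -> [-3.65, -2.31, -0.97, 0.37, 1.71]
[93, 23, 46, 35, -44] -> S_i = Random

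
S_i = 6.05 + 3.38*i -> [6.05, 9.43, 12.81, 16.19, 19.57]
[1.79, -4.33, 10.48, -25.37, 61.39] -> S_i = 1.79*(-2.42)^i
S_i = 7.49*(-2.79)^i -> [7.49, -20.9, 58.3, -162.67, 453.84]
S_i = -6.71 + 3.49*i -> [-6.71, -3.22, 0.27, 3.76, 7.25]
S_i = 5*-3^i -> [5, -15, 45, -135, 405]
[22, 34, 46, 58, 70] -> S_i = 22 + 12*i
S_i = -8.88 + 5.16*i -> [-8.88, -3.72, 1.44, 6.6, 11.76]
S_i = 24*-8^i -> [24, -192, 1536, -12288, 98304]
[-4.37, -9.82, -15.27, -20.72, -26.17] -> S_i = -4.37 + -5.45*i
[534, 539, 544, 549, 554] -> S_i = 534 + 5*i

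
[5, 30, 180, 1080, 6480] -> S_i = 5*6^i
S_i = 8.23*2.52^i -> [8.23, 20.74, 52.26, 131.7, 331.9]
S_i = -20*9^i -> [-20, -180, -1620, -14580, -131220]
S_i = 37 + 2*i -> [37, 39, 41, 43, 45]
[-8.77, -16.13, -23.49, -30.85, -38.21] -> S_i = -8.77 + -7.36*i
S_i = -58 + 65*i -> [-58, 7, 72, 137, 202]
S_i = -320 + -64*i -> [-320, -384, -448, -512, -576]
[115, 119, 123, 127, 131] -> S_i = 115 + 4*i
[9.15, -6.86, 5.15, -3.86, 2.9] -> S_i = 9.15*(-0.75)^i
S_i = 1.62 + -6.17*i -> [1.62, -4.55, -10.72, -16.89, -23.06]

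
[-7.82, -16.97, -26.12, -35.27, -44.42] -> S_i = -7.82 + -9.15*i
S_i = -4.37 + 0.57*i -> [-4.37, -3.8, -3.23, -2.66, -2.09]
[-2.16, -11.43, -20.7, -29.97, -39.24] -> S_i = -2.16 + -9.27*i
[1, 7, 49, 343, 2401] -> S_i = 1*7^i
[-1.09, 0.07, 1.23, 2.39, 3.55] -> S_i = -1.09 + 1.16*i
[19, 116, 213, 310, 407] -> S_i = 19 + 97*i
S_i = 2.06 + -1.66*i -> [2.06, 0.4, -1.26, -2.92, -4.58]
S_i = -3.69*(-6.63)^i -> [-3.69, 24.46, -162.2, 1075.39, -7129.85]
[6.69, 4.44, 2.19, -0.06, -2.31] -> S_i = 6.69 + -2.25*i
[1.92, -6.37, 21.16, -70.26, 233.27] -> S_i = 1.92*(-3.32)^i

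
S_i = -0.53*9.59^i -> [-0.53, -5.08, -48.74, -467.45, -4482.81]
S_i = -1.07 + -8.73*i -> [-1.07, -9.8, -18.53, -27.26, -35.99]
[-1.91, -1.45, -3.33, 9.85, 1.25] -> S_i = Random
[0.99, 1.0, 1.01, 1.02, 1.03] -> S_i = 0.99*1.01^i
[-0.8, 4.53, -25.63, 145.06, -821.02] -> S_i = -0.80*(-5.66)^i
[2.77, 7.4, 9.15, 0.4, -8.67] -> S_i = Random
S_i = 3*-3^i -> [3, -9, 27, -81, 243]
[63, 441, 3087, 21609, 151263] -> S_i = 63*7^i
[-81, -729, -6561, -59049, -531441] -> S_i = -81*9^i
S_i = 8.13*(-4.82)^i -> [8.13, -39.19, 188.88, -910.4, 4388.12]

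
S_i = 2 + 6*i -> [2, 8, 14, 20, 26]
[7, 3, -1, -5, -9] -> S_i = 7 + -4*i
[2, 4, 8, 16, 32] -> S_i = 2*2^i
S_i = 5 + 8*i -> [5, 13, 21, 29, 37]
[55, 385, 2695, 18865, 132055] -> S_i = 55*7^i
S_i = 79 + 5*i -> [79, 84, 89, 94, 99]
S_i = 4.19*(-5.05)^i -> [4.19, -21.16, 106.86, -539.62, 2725.08]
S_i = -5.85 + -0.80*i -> [-5.85, -6.65, -7.45, -8.25, -9.05]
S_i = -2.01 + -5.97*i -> [-2.01, -7.98, -13.95, -19.92, -25.89]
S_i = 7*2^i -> [7, 14, 28, 56, 112]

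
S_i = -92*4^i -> [-92, -368, -1472, -5888, -23552]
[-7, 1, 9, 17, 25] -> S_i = -7 + 8*i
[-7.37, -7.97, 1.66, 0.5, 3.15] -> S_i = Random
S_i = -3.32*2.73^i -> [-3.32, -9.06, -24.74, -67.55, -184.41]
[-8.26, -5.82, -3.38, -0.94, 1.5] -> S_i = -8.26 + 2.44*i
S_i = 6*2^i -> [6, 12, 24, 48, 96]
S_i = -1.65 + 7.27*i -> [-1.65, 5.62, 12.89, 20.16, 27.43]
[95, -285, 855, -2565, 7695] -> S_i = 95*-3^i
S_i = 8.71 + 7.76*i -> [8.71, 16.47, 24.23, 31.99, 39.75]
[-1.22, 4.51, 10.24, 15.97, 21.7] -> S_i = -1.22 + 5.73*i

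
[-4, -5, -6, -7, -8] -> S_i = -4 + -1*i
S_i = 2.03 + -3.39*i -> [2.03, -1.36, -4.75, -8.14, -11.53]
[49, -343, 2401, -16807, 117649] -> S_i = 49*-7^i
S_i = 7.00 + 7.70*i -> [7.0, 14.7, 22.4, 30.1, 37.8]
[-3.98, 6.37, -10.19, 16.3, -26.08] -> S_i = -3.98*(-1.60)^i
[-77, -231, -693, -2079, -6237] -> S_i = -77*3^i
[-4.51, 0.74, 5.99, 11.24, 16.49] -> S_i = -4.51 + 5.25*i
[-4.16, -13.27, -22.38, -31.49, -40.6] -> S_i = -4.16 + -9.11*i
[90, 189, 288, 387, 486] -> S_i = 90 + 99*i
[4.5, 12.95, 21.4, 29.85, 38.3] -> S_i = 4.50 + 8.45*i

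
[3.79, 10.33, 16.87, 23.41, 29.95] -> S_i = 3.79 + 6.54*i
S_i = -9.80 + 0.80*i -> [-9.8, -9.0, -8.2, -7.4, -6.6]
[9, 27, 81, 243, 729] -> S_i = 9*3^i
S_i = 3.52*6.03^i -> [3.52, 21.23, 127.99, 771.78, 4653.84]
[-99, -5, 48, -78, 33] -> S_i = Random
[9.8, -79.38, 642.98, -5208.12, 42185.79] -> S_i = 9.80*(-8.10)^i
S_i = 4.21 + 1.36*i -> [4.21, 5.57, 6.93, 8.29, 9.65]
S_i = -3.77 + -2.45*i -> [-3.77, -6.22, -8.67, -11.12, -13.57]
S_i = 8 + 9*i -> [8, 17, 26, 35, 44]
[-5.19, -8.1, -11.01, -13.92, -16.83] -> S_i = -5.19 + -2.91*i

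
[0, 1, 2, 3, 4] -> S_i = 0 + 1*i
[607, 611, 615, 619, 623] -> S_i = 607 + 4*i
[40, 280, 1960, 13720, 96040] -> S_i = 40*7^i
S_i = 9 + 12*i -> [9, 21, 33, 45, 57]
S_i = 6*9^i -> [6, 54, 486, 4374, 39366]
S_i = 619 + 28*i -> [619, 647, 675, 703, 731]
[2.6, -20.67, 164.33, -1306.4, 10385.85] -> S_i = 2.60*(-7.95)^i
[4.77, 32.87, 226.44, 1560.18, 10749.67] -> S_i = 4.77*6.89^i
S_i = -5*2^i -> [-5, -10, -20, -40, -80]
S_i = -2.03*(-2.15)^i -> [-2.03, 4.36, -9.38, 20.17, -43.38]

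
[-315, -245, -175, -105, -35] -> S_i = -315 + 70*i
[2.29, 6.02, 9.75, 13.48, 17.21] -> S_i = 2.29 + 3.73*i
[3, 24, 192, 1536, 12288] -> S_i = 3*8^i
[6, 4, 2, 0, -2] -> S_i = 6 + -2*i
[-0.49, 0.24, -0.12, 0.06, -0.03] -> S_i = -0.49*(-0.49)^i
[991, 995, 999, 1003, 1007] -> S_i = 991 + 4*i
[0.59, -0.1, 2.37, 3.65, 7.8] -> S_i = Random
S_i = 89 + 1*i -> [89, 90, 91, 92, 93]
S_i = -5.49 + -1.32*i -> [-5.49, -6.81, -8.13, -9.45, -10.77]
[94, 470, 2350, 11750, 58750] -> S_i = 94*5^i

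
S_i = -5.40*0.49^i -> [-5.4, -2.65, -1.3, -0.64, -0.31]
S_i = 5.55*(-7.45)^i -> [5.55, -41.35, 308.04, -2294.89, 17096.93]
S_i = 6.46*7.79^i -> [6.46, 50.32, 392.02, 3053.83, 23789.34]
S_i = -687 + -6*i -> [-687, -693, -699, -705, -711]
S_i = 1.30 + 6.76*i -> [1.3, 8.06, 14.82, 21.58, 28.34]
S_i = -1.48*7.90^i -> [-1.48, -11.69, -92.37, -729.7, -5764.61]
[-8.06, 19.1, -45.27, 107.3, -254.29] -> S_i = -8.06*(-2.37)^i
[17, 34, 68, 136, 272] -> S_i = 17*2^i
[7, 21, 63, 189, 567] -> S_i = 7*3^i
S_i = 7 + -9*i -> [7, -2, -11, -20, -29]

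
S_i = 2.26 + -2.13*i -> [2.26, 0.13, -2.0, -4.13, -6.26]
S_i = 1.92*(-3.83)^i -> [1.92, -7.35, 28.16, -107.87, 413.14]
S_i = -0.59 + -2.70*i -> [-0.59, -3.29, -5.99, -8.69, -11.39]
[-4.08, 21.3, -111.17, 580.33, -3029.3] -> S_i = -4.08*(-5.22)^i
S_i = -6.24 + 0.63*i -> [-6.24, -5.61, -4.98, -4.35, -3.72]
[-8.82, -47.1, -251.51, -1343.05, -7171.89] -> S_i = -8.82*5.34^i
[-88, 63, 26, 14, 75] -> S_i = Random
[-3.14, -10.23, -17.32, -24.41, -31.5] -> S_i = -3.14 + -7.09*i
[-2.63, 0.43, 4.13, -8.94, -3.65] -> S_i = Random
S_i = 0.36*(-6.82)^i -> [0.36, -2.46, 16.74, -114.2, 778.83]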